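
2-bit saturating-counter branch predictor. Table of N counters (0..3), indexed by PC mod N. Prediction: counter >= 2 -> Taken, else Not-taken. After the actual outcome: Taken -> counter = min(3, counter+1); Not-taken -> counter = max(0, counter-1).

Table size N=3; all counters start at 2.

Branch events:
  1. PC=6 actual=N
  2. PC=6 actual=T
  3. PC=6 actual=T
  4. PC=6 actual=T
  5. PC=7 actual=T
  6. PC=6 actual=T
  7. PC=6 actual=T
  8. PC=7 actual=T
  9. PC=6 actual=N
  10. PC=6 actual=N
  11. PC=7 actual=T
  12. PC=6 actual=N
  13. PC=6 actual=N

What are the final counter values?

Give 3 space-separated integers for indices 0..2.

Ev 1: PC=6 idx=0 pred=T actual=N -> ctr[0]=1
Ev 2: PC=6 idx=0 pred=N actual=T -> ctr[0]=2
Ev 3: PC=6 idx=0 pred=T actual=T -> ctr[0]=3
Ev 4: PC=6 idx=0 pred=T actual=T -> ctr[0]=3
Ev 5: PC=7 idx=1 pred=T actual=T -> ctr[1]=3
Ev 6: PC=6 idx=0 pred=T actual=T -> ctr[0]=3
Ev 7: PC=6 idx=0 pred=T actual=T -> ctr[0]=3
Ev 8: PC=7 idx=1 pred=T actual=T -> ctr[1]=3
Ev 9: PC=6 idx=0 pred=T actual=N -> ctr[0]=2
Ev 10: PC=6 idx=0 pred=T actual=N -> ctr[0]=1
Ev 11: PC=7 idx=1 pred=T actual=T -> ctr[1]=3
Ev 12: PC=6 idx=0 pred=N actual=N -> ctr[0]=0
Ev 13: PC=6 idx=0 pred=N actual=N -> ctr[0]=0

Answer: 0 3 2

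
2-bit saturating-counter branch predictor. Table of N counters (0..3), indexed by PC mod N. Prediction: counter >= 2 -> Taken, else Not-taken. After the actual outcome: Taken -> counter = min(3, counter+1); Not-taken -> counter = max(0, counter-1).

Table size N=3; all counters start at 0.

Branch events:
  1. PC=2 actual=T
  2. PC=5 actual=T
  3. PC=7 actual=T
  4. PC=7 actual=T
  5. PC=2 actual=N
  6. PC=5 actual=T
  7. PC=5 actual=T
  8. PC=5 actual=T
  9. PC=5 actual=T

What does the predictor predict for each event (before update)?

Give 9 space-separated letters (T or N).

Ev 1: PC=2 idx=2 pred=N actual=T -> ctr[2]=1
Ev 2: PC=5 idx=2 pred=N actual=T -> ctr[2]=2
Ev 3: PC=7 idx=1 pred=N actual=T -> ctr[1]=1
Ev 4: PC=7 idx=1 pred=N actual=T -> ctr[1]=2
Ev 5: PC=2 idx=2 pred=T actual=N -> ctr[2]=1
Ev 6: PC=5 idx=2 pred=N actual=T -> ctr[2]=2
Ev 7: PC=5 idx=2 pred=T actual=T -> ctr[2]=3
Ev 8: PC=5 idx=2 pred=T actual=T -> ctr[2]=3
Ev 9: PC=5 idx=2 pred=T actual=T -> ctr[2]=3

Answer: N N N N T N T T T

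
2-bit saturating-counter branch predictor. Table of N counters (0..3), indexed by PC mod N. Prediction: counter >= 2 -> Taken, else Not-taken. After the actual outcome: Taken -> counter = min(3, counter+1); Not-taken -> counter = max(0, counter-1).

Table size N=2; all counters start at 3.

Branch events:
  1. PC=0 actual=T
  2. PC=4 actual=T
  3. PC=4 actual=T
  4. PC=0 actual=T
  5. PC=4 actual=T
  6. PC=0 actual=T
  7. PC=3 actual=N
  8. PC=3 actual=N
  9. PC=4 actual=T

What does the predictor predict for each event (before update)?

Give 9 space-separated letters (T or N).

Ev 1: PC=0 idx=0 pred=T actual=T -> ctr[0]=3
Ev 2: PC=4 idx=0 pred=T actual=T -> ctr[0]=3
Ev 3: PC=4 idx=0 pred=T actual=T -> ctr[0]=3
Ev 4: PC=0 idx=0 pred=T actual=T -> ctr[0]=3
Ev 5: PC=4 idx=0 pred=T actual=T -> ctr[0]=3
Ev 6: PC=0 idx=0 pred=T actual=T -> ctr[0]=3
Ev 7: PC=3 idx=1 pred=T actual=N -> ctr[1]=2
Ev 8: PC=3 idx=1 pred=T actual=N -> ctr[1]=1
Ev 9: PC=4 idx=0 pred=T actual=T -> ctr[0]=3

Answer: T T T T T T T T T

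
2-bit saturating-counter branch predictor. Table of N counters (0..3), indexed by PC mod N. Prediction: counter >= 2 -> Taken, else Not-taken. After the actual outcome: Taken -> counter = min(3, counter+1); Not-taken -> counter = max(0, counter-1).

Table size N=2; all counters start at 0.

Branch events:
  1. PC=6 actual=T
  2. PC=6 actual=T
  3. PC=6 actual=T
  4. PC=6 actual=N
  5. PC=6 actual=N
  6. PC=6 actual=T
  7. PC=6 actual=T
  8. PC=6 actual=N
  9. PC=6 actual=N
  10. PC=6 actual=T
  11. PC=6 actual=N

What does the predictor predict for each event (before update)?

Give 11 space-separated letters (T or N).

Ev 1: PC=6 idx=0 pred=N actual=T -> ctr[0]=1
Ev 2: PC=6 idx=0 pred=N actual=T -> ctr[0]=2
Ev 3: PC=6 idx=0 pred=T actual=T -> ctr[0]=3
Ev 4: PC=6 idx=0 pred=T actual=N -> ctr[0]=2
Ev 5: PC=6 idx=0 pred=T actual=N -> ctr[0]=1
Ev 6: PC=6 idx=0 pred=N actual=T -> ctr[0]=2
Ev 7: PC=6 idx=0 pred=T actual=T -> ctr[0]=3
Ev 8: PC=6 idx=0 pred=T actual=N -> ctr[0]=2
Ev 9: PC=6 idx=0 pred=T actual=N -> ctr[0]=1
Ev 10: PC=6 idx=0 pred=N actual=T -> ctr[0]=2
Ev 11: PC=6 idx=0 pred=T actual=N -> ctr[0]=1

Answer: N N T T T N T T T N T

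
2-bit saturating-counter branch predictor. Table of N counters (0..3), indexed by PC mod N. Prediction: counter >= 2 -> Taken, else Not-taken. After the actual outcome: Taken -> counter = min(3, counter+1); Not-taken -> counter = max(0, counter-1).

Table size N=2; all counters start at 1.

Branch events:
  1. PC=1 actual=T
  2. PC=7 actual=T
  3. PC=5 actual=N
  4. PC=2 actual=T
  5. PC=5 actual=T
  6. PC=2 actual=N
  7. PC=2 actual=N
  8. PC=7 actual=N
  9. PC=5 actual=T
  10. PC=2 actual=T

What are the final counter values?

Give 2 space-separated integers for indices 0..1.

Ev 1: PC=1 idx=1 pred=N actual=T -> ctr[1]=2
Ev 2: PC=7 idx=1 pred=T actual=T -> ctr[1]=3
Ev 3: PC=5 idx=1 pred=T actual=N -> ctr[1]=2
Ev 4: PC=2 idx=0 pred=N actual=T -> ctr[0]=2
Ev 5: PC=5 idx=1 pred=T actual=T -> ctr[1]=3
Ev 6: PC=2 idx=0 pred=T actual=N -> ctr[0]=1
Ev 7: PC=2 idx=0 pred=N actual=N -> ctr[0]=0
Ev 8: PC=7 idx=1 pred=T actual=N -> ctr[1]=2
Ev 9: PC=5 idx=1 pred=T actual=T -> ctr[1]=3
Ev 10: PC=2 idx=0 pred=N actual=T -> ctr[0]=1

Answer: 1 3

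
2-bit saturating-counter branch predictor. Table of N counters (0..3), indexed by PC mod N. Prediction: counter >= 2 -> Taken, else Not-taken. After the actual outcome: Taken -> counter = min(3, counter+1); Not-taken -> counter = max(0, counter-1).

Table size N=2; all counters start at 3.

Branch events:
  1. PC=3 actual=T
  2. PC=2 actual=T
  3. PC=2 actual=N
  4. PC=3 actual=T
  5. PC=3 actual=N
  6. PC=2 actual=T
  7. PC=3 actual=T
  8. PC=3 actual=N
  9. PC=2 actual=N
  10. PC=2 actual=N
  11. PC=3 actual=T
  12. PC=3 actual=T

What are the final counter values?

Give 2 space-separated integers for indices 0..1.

Answer: 1 3

Derivation:
Ev 1: PC=3 idx=1 pred=T actual=T -> ctr[1]=3
Ev 2: PC=2 idx=0 pred=T actual=T -> ctr[0]=3
Ev 3: PC=2 idx=0 pred=T actual=N -> ctr[0]=2
Ev 4: PC=3 idx=1 pred=T actual=T -> ctr[1]=3
Ev 5: PC=3 idx=1 pred=T actual=N -> ctr[1]=2
Ev 6: PC=2 idx=0 pred=T actual=T -> ctr[0]=3
Ev 7: PC=3 idx=1 pred=T actual=T -> ctr[1]=3
Ev 8: PC=3 idx=1 pred=T actual=N -> ctr[1]=2
Ev 9: PC=2 idx=0 pred=T actual=N -> ctr[0]=2
Ev 10: PC=2 idx=0 pred=T actual=N -> ctr[0]=1
Ev 11: PC=3 idx=1 pred=T actual=T -> ctr[1]=3
Ev 12: PC=3 idx=1 pred=T actual=T -> ctr[1]=3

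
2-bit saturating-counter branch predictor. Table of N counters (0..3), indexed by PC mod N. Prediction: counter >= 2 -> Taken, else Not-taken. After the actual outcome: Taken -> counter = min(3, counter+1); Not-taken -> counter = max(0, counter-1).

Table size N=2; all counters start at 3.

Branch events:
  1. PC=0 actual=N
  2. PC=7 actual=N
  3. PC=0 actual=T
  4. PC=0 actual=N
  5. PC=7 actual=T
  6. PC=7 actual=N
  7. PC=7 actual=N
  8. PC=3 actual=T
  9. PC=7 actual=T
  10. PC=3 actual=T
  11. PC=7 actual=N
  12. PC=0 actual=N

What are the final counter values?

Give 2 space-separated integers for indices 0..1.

Ev 1: PC=0 idx=0 pred=T actual=N -> ctr[0]=2
Ev 2: PC=7 idx=1 pred=T actual=N -> ctr[1]=2
Ev 3: PC=0 idx=0 pred=T actual=T -> ctr[0]=3
Ev 4: PC=0 idx=0 pred=T actual=N -> ctr[0]=2
Ev 5: PC=7 idx=1 pred=T actual=T -> ctr[1]=3
Ev 6: PC=7 idx=1 pred=T actual=N -> ctr[1]=2
Ev 7: PC=7 idx=1 pred=T actual=N -> ctr[1]=1
Ev 8: PC=3 idx=1 pred=N actual=T -> ctr[1]=2
Ev 9: PC=7 idx=1 pred=T actual=T -> ctr[1]=3
Ev 10: PC=3 idx=1 pred=T actual=T -> ctr[1]=3
Ev 11: PC=7 idx=1 pred=T actual=N -> ctr[1]=2
Ev 12: PC=0 idx=0 pred=T actual=N -> ctr[0]=1

Answer: 1 2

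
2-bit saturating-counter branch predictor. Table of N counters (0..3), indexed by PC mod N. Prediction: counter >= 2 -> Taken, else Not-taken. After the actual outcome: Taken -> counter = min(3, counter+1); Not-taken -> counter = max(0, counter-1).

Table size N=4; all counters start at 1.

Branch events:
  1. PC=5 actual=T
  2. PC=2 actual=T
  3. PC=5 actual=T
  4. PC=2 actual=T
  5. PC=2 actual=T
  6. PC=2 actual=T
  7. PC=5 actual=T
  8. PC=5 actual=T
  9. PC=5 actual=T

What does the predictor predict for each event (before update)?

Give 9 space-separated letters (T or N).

Ev 1: PC=5 idx=1 pred=N actual=T -> ctr[1]=2
Ev 2: PC=2 idx=2 pred=N actual=T -> ctr[2]=2
Ev 3: PC=5 idx=1 pred=T actual=T -> ctr[1]=3
Ev 4: PC=2 idx=2 pred=T actual=T -> ctr[2]=3
Ev 5: PC=2 idx=2 pred=T actual=T -> ctr[2]=3
Ev 6: PC=2 idx=2 pred=T actual=T -> ctr[2]=3
Ev 7: PC=5 idx=1 pred=T actual=T -> ctr[1]=3
Ev 8: PC=5 idx=1 pred=T actual=T -> ctr[1]=3
Ev 9: PC=5 idx=1 pred=T actual=T -> ctr[1]=3

Answer: N N T T T T T T T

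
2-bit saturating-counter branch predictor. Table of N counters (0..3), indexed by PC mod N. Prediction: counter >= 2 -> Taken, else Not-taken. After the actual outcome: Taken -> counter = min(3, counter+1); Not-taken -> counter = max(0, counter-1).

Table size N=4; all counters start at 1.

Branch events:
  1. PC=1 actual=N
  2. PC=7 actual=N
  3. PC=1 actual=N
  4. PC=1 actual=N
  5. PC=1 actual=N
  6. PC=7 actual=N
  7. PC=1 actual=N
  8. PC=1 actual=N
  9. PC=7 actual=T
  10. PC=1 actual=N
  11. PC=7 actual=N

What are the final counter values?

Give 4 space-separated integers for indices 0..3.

Ev 1: PC=1 idx=1 pred=N actual=N -> ctr[1]=0
Ev 2: PC=7 idx=3 pred=N actual=N -> ctr[3]=0
Ev 3: PC=1 idx=1 pred=N actual=N -> ctr[1]=0
Ev 4: PC=1 idx=1 pred=N actual=N -> ctr[1]=0
Ev 5: PC=1 idx=1 pred=N actual=N -> ctr[1]=0
Ev 6: PC=7 idx=3 pred=N actual=N -> ctr[3]=0
Ev 7: PC=1 idx=1 pred=N actual=N -> ctr[1]=0
Ev 8: PC=1 idx=1 pred=N actual=N -> ctr[1]=0
Ev 9: PC=7 idx=3 pred=N actual=T -> ctr[3]=1
Ev 10: PC=1 idx=1 pred=N actual=N -> ctr[1]=0
Ev 11: PC=7 idx=3 pred=N actual=N -> ctr[3]=0

Answer: 1 0 1 0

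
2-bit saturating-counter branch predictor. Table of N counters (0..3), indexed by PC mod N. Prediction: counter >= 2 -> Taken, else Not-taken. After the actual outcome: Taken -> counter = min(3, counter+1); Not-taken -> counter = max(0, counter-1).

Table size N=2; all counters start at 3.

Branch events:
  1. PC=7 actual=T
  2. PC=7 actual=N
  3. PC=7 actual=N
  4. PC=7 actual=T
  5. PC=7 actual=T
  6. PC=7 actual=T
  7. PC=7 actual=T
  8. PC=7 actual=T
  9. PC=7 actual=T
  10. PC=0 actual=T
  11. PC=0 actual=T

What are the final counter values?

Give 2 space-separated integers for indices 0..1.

Answer: 3 3

Derivation:
Ev 1: PC=7 idx=1 pred=T actual=T -> ctr[1]=3
Ev 2: PC=7 idx=1 pred=T actual=N -> ctr[1]=2
Ev 3: PC=7 idx=1 pred=T actual=N -> ctr[1]=1
Ev 4: PC=7 idx=1 pred=N actual=T -> ctr[1]=2
Ev 5: PC=7 idx=1 pred=T actual=T -> ctr[1]=3
Ev 6: PC=7 idx=1 pred=T actual=T -> ctr[1]=3
Ev 7: PC=7 idx=1 pred=T actual=T -> ctr[1]=3
Ev 8: PC=7 idx=1 pred=T actual=T -> ctr[1]=3
Ev 9: PC=7 idx=1 pred=T actual=T -> ctr[1]=3
Ev 10: PC=0 idx=0 pred=T actual=T -> ctr[0]=3
Ev 11: PC=0 idx=0 pred=T actual=T -> ctr[0]=3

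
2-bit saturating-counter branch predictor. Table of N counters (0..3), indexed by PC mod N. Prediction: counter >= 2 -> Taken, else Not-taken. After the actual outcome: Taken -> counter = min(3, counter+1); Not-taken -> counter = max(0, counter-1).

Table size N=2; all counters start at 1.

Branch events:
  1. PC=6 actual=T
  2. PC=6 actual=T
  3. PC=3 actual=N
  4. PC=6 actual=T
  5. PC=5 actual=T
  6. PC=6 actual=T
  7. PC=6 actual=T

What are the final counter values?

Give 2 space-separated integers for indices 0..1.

Answer: 3 1

Derivation:
Ev 1: PC=6 idx=0 pred=N actual=T -> ctr[0]=2
Ev 2: PC=6 idx=0 pred=T actual=T -> ctr[0]=3
Ev 3: PC=3 idx=1 pred=N actual=N -> ctr[1]=0
Ev 4: PC=6 idx=0 pred=T actual=T -> ctr[0]=3
Ev 5: PC=5 idx=1 pred=N actual=T -> ctr[1]=1
Ev 6: PC=6 idx=0 pred=T actual=T -> ctr[0]=3
Ev 7: PC=6 idx=0 pred=T actual=T -> ctr[0]=3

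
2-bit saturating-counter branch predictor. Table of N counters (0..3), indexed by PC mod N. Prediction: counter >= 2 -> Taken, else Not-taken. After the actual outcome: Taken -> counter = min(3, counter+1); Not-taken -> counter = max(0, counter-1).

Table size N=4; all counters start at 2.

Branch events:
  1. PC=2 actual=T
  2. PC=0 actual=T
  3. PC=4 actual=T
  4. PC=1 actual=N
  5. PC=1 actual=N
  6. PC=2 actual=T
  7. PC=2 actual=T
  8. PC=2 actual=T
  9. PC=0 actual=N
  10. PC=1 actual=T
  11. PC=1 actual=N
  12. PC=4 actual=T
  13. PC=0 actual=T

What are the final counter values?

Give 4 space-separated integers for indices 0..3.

Ev 1: PC=2 idx=2 pred=T actual=T -> ctr[2]=3
Ev 2: PC=0 idx=0 pred=T actual=T -> ctr[0]=3
Ev 3: PC=4 idx=0 pred=T actual=T -> ctr[0]=3
Ev 4: PC=1 idx=1 pred=T actual=N -> ctr[1]=1
Ev 5: PC=1 idx=1 pred=N actual=N -> ctr[1]=0
Ev 6: PC=2 idx=2 pred=T actual=T -> ctr[2]=3
Ev 7: PC=2 idx=2 pred=T actual=T -> ctr[2]=3
Ev 8: PC=2 idx=2 pred=T actual=T -> ctr[2]=3
Ev 9: PC=0 idx=0 pred=T actual=N -> ctr[0]=2
Ev 10: PC=1 idx=1 pred=N actual=T -> ctr[1]=1
Ev 11: PC=1 idx=1 pred=N actual=N -> ctr[1]=0
Ev 12: PC=4 idx=0 pred=T actual=T -> ctr[0]=3
Ev 13: PC=0 idx=0 pred=T actual=T -> ctr[0]=3

Answer: 3 0 3 2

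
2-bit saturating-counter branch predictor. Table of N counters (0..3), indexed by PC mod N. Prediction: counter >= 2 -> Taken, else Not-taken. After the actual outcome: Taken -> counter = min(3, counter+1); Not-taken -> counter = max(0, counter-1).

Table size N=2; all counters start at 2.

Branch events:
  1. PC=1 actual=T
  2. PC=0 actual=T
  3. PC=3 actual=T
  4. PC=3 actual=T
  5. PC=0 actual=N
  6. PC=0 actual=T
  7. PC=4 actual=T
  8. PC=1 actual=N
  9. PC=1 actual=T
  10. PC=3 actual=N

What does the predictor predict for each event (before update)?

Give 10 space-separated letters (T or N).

Answer: T T T T T T T T T T

Derivation:
Ev 1: PC=1 idx=1 pred=T actual=T -> ctr[1]=3
Ev 2: PC=0 idx=0 pred=T actual=T -> ctr[0]=3
Ev 3: PC=3 idx=1 pred=T actual=T -> ctr[1]=3
Ev 4: PC=3 idx=1 pred=T actual=T -> ctr[1]=3
Ev 5: PC=0 idx=0 pred=T actual=N -> ctr[0]=2
Ev 6: PC=0 idx=0 pred=T actual=T -> ctr[0]=3
Ev 7: PC=4 idx=0 pred=T actual=T -> ctr[0]=3
Ev 8: PC=1 idx=1 pred=T actual=N -> ctr[1]=2
Ev 9: PC=1 idx=1 pred=T actual=T -> ctr[1]=3
Ev 10: PC=3 idx=1 pred=T actual=N -> ctr[1]=2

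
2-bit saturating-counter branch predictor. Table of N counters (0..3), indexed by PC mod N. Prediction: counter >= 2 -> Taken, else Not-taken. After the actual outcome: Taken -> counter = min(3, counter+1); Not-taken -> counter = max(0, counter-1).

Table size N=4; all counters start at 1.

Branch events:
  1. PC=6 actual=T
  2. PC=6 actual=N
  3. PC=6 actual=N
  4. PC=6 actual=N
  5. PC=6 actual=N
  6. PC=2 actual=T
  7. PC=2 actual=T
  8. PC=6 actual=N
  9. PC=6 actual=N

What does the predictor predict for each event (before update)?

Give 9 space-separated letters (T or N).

Answer: N T N N N N N T N

Derivation:
Ev 1: PC=6 idx=2 pred=N actual=T -> ctr[2]=2
Ev 2: PC=6 idx=2 pred=T actual=N -> ctr[2]=1
Ev 3: PC=6 idx=2 pred=N actual=N -> ctr[2]=0
Ev 4: PC=6 idx=2 pred=N actual=N -> ctr[2]=0
Ev 5: PC=6 idx=2 pred=N actual=N -> ctr[2]=0
Ev 6: PC=2 idx=2 pred=N actual=T -> ctr[2]=1
Ev 7: PC=2 idx=2 pred=N actual=T -> ctr[2]=2
Ev 8: PC=6 idx=2 pred=T actual=N -> ctr[2]=1
Ev 9: PC=6 idx=2 pred=N actual=N -> ctr[2]=0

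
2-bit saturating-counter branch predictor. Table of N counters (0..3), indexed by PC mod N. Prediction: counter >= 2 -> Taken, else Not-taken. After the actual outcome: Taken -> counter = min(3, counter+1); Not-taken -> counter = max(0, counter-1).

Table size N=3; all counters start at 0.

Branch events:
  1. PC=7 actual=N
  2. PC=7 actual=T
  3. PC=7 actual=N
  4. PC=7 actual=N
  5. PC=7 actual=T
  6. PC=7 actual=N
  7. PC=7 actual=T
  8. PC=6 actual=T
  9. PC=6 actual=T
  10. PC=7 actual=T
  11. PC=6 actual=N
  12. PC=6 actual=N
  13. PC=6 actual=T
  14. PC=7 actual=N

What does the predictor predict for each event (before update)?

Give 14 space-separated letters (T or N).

Ev 1: PC=7 idx=1 pred=N actual=N -> ctr[1]=0
Ev 2: PC=7 idx=1 pred=N actual=T -> ctr[1]=1
Ev 3: PC=7 idx=1 pred=N actual=N -> ctr[1]=0
Ev 4: PC=7 idx=1 pred=N actual=N -> ctr[1]=0
Ev 5: PC=7 idx=1 pred=N actual=T -> ctr[1]=1
Ev 6: PC=7 idx=1 pred=N actual=N -> ctr[1]=0
Ev 7: PC=7 idx=1 pred=N actual=T -> ctr[1]=1
Ev 8: PC=6 idx=0 pred=N actual=T -> ctr[0]=1
Ev 9: PC=6 idx=0 pred=N actual=T -> ctr[0]=2
Ev 10: PC=7 idx=1 pred=N actual=T -> ctr[1]=2
Ev 11: PC=6 idx=0 pred=T actual=N -> ctr[0]=1
Ev 12: PC=6 idx=0 pred=N actual=N -> ctr[0]=0
Ev 13: PC=6 idx=0 pred=N actual=T -> ctr[0]=1
Ev 14: PC=7 idx=1 pred=T actual=N -> ctr[1]=1

Answer: N N N N N N N N N N T N N T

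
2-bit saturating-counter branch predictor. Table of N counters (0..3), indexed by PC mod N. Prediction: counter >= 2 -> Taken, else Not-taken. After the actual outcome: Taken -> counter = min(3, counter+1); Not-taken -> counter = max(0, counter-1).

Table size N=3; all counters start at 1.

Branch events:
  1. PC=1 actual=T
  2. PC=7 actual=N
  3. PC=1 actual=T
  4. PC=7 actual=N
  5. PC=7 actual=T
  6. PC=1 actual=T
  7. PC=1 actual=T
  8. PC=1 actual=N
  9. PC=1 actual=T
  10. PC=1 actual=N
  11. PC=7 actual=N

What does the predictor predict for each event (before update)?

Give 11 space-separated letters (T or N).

Ev 1: PC=1 idx=1 pred=N actual=T -> ctr[1]=2
Ev 2: PC=7 idx=1 pred=T actual=N -> ctr[1]=1
Ev 3: PC=1 idx=1 pred=N actual=T -> ctr[1]=2
Ev 4: PC=7 idx=1 pred=T actual=N -> ctr[1]=1
Ev 5: PC=7 idx=1 pred=N actual=T -> ctr[1]=2
Ev 6: PC=1 idx=1 pred=T actual=T -> ctr[1]=3
Ev 7: PC=1 idx=1 pred=T actual=T -> ctr[1]=3
Ev 8: PC=1 idx=1 pred=T actual=N -> ctr[1]=2
Ev 9: PC=1 idx=1 pred=T actual=T -> ctr[1]=3
Ev 10: PC=1 idx=1 pred=T actual=N -> ctr[1]=2
Ev 11: PC=7 idx=1 pred=T actual=N -> ctr[1]=1

Answer: N T N T N T T T T T T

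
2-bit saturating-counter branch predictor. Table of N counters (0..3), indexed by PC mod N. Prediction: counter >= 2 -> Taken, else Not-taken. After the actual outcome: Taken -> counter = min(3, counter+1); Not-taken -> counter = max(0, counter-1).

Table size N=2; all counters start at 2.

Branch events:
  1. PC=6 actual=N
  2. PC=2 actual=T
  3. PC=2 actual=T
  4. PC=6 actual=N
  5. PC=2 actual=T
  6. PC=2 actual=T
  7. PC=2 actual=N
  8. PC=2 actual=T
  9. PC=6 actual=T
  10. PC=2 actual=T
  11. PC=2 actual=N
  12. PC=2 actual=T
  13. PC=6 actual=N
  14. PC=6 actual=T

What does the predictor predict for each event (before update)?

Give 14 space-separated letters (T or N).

Answer: T N T T T T T T T T T T T T

Derivation:
Ev 1: PC=6 idx=0 pred=T actual=N -> ctr[0]=1
Ev 2: PC=2 idx=0 pred=N actual=T -> ctr[0]=2
Ev 3: PC=2 idx=0 pred=T actual=T -> ctr[0]=3
Ev 4: PC=6 idx=0 pred=T actual=N -> ctr[0]=2
Ev 5: PC=2 idx=0 pred=T actual=T -> ctr[0]=3
Ev 6: PC=2 idx=0 pred=T actual=T -> ctr[0]=3
Ev 7: PC=2 idx=0 pred=T actual=N -> ctr[0]=2
Ev 8: PC=2 idx=0 pred=T actual=T -> ctr[0]=3
Ev 9: PC=6 idx=0 pred=T actual=T -> ctr[0]=3
Ev 10: PC=2 idx=0 pred=T actual=T -> ctr[0]=3
Ev 11: PC=2 idx=0 pred=T actual=N -> ctr[0]=2
Ev 12: PC=2 idx=0 pred=T actual=T -> ctr[0]=3
Ev 13: PC=6 idx=0 pred=T actual=N -> ctr[0]=2
Ev 14: PC=6 idx=0 pred=T actual=T -> ctr[0]=3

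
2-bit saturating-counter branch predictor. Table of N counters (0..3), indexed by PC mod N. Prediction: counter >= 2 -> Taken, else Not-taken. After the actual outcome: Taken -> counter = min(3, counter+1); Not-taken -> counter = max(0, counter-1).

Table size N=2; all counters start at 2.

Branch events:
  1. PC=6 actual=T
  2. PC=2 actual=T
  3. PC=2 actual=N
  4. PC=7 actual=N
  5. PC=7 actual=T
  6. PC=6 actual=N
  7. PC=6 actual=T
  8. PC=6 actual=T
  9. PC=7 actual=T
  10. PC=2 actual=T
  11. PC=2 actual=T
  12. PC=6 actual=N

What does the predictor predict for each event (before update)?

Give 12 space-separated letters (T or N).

Ev 1: PC=6 idx=0 pred=T actual=T -> ctr[0]=3
Ev 2: PC=2 idx=0 pred=T actual=T -> ctr[0]=3
Ev 3: PC=2 idx=0 pred=T actual=N -> ctr[0]=2
Ev 4: PC=7 idx=1 pred=T actual=N -> ctr[1]=1
Ev 5: PC=7 idx=1 pred=N actual=T -> ctr[1]=2
Ev 6: PC=6 idx=0 pred=T actual=N -> ctr[0]=1
Ev 7: PC=6 idx=0 pred=N actual=T -> ctr[0]=2
Ev 8: PC=6 idx=0 pred=T actual=T -> ctr[0]=3
Ev 9: PC=7 idx=1 pred=T actual=T -> ctr[1]=3
Ev 10: PC=2 idx=0 pred=T actual=T -> ctr[0]=3
Ev 11: PC=2 idx=0 pred=T actual=T -> ctr[0]=3
Ev 12: PC=6 idx=0 pred=T actual=N -> ctr[0]=2

Answer: T T T T N T N T T T T T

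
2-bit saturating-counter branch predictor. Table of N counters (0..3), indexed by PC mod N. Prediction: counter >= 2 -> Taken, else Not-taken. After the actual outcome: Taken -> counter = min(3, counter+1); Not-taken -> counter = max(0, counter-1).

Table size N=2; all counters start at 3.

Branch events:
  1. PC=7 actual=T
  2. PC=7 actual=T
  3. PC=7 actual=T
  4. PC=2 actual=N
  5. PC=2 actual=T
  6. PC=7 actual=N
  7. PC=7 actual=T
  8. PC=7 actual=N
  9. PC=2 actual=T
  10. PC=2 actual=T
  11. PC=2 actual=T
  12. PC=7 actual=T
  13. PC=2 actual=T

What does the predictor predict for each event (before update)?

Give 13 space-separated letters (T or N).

Ev 1: PC=7 idx=1 pred=T actual=T -> ctr[1]=3
Ev 2: PC=7 idx=1 pred=T actual=T -> ctr[1]=3
Ev 3: PC=7 idx=1 pred=T actual=T -> ctr[1]=3
Ev 4: PC=2 idx=0 pred=T actual=N -> ctr[0]=2
Ev 5: PC=2 idx=0 pred=T actual=T -> ctr[0]=3
Ev 6: PC=7 idx=1 pred=T actual=N -> ctr[1]=2
Ev 7: PC=7 idx=1 pred=T actual=T -> ctr[1]=3
Ev 8: PC=7 idx=1 pred=T actual=N -> ctr[1]=2
Ev 9: PC=2 idx=0 pred=T actual=T -> ctr[0]=3
Ev 10: PC=2 idx=0 pred=T actual=T -> ctr[0]=3
Ev 11: PC=2 idx=0 pred=T actual=T -> ctr[0]=3
Ev 12: PC=7 idx=1 pred=T actual=T -> ctr[1]=3
Ev 13: PC=2 idx=0 pred=T actual=T -> ctr[0]=3

Answer: T T T T T T T T T T T T T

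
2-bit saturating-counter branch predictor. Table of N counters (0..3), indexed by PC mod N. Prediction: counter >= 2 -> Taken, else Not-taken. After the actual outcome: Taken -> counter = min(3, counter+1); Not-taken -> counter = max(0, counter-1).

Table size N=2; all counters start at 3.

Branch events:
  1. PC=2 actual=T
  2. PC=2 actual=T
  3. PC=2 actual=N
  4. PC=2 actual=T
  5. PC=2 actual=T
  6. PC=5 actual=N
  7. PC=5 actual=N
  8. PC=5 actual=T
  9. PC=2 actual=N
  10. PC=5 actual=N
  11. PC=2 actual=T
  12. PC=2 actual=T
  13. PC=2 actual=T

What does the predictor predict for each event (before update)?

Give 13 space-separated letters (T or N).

Ev 1: PC=2 idx=0 pred=T actual=T -> ctr[0]=3
Ev 2: PC=2 idx=0 pred=T actual=T -> ctr[0]=3
Ev 3: PC=2 idx=0 pred=T actual=N -> ctr[0]=2
Ev 4: PC=2 idx=0 pred=T actual=T -> ctr[0]=3
Ev 5: PC=2 idx=0 pred=T actual=T -> ctr[0]=3
Ev 6: PC=5 idx=1 pred=T actual=N -> ctr[1]=2
Ev 7: PC=5 idx=1 pred=T actual=N -> ctr[1]=1
Ev 8: PC=5 idx=1 pred=N actual=T -> ctr[1]=2
Ev 9: PC=2 idx=0 pred=T actual=N -> ctr[0]=2
Ev 10: PC=5 idx=1 pred=T actual=N -> ctr[1]=1
Ev 11: PC=2 idx=0 pred=T actual=T -> ctr[0]=3
Ev 12: PC=2 idx=0 pred=T actual=T -> ctr[0]=3
Ev 13: PC=2 idx=0 pred=T actual=T -> ctr[0]=3

Answer: T T T T T T T N T T T T T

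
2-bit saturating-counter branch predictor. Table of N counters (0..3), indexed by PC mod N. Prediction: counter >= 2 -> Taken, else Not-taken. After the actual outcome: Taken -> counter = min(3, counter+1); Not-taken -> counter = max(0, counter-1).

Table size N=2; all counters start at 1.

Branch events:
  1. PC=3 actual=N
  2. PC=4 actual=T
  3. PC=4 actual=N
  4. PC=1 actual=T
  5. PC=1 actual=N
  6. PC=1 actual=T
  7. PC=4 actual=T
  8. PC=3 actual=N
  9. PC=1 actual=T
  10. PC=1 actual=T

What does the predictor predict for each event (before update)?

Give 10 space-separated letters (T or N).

Answer: N N T N N N N N N N

Derivation:
Ev 1: PC=3 idx=1 pred=N actual=N -> ctr[1]=0
Ev 2: PC=4 idx=0 pred=N actual=T -> ctr[0]=2
Ev 3: PC=4 idx=0 pred=T actual=N -> ctr[0]=1
Ev 4: PC=1 idx=1 pred=N actual=T -> ctr[1]=1
Ev 5: PC=1 idx=1 pred=N actual=N -> ctr[1]=0
Ev 6: PC=1 idx=1 pred=N actual=T -> ctr[1]=1
Ev 7: PC=4 idx=0 pred=N actual=T -> ctr[0]=2
Ev 8: PC=3 idx=1 pred=N actual=N -> ctr[1]=0
Ev 9: PC=1 idx=1 pred=N actual=T -> ctr[1]=1
Ev 10: PC=1 idx=1 pred=N actual=T -> ctr[1]=2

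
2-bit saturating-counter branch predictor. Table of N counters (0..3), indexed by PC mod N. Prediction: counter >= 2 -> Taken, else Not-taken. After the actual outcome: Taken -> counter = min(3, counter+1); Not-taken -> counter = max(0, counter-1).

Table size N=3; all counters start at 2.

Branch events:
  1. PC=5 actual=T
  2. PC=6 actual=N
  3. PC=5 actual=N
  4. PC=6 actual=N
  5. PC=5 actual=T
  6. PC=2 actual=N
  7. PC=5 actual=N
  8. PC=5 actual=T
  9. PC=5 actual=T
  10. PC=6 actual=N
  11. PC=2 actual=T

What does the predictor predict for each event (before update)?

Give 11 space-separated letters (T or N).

Ev 1: PC=5 idx=2 pred=T actual=T -> ctr[2]=3
Ev 2: PC=6 idx=0 pred=T actual=N -> ctr[0]=1
Ev 3: PC=5 idx=2 pred=T actual=N -> ctr[2]=2
Ev 4: PC=6 idx=0 pred=N actual=N -> ctr[0]=0
Ev 5: PC=5 idx=2 pred=T actual=T -> ctr[2]=3
Ev 6: PC=2 idx=2 pred=T actual=N -> ctr[2]=2
Ev 7: PC=5 idx=2 pred=T actual=N -> ctr[2]=1
Ev 8: PC=5 idx=2 pred=N actual=T -> ctr[2]=2
Ev 9: PC=5 idx=2 pred=T actual=T -> ctr[2]=3
Ev 10: PC=6 idx=0 pred=N actual=N -> ctr[0]=0
Ev 11: PC=2 idx=2 pred=T actual=T -> ctr[2]=3

Answer: T T T N T T T N T N T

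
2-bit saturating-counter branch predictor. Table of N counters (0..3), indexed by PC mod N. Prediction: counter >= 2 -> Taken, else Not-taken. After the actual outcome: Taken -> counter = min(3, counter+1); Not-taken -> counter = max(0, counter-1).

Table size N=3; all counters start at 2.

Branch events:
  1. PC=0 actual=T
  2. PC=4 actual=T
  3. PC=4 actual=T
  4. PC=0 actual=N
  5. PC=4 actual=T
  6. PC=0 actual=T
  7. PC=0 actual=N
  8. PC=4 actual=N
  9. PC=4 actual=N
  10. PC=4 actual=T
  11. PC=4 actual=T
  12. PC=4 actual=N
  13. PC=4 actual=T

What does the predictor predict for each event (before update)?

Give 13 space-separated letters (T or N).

Ev 1: PC=0 idx=0 pred=T actual=T -> ctr[0]=3
Ev 2: PC=4 idx=1 pred=T actual=T -> ctr[1]=3
Ev 3: PC=4 idx=1 pred=T actual=T -> ctr[1]=3
Ev 4: PC=0 idx=0 pred=T actual=N -> ctr[0]=2
Ev 5: PC=4 idx=1 pred=T actual=T -> ctr[1]=3
Ev 6: PC=0 idx=0 pred=T actual=T -> ctr[0]=3
Ev 7: PC=0 idx=0 pred=T actual=N -> ctr[0]=2
Ev 8: PC=4 idx=1 pred=T actual=N -> ctr[1]=2
Ev 9: PC=4 idx=1 pred=T actual=N -> ctr[1]=1
Ev 10: PC=4 idx=1 pred=N actual=T -> ctr[1]=2
Ev 11: PC=4 idx=1 pred=T actual=T -> ctr[1]=3
Ev 12: PC=4 idx=1 pred=T actual=N -> ctr[1]=2
Ev 13: PC=4 idx=1 pred=T actual=T -> ctr[1]=3

Answer: T T T T T T T T T N T T T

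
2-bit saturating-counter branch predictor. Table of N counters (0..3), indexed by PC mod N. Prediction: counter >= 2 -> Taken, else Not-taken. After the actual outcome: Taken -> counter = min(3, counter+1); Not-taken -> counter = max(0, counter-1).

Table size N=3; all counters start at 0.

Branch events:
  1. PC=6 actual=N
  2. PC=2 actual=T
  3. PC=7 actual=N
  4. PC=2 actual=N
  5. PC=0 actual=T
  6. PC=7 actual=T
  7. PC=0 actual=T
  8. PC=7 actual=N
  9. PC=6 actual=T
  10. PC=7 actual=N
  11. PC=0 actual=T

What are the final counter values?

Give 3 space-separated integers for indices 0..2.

Answer: 3 0 0

Derivation:
Ev 1: PC=6 idx=0 pred=N actual=N -> ctr[0]=0
Ev 2: PC=2 idx=2 pred=N actual=T -> ctr[2]=1
Ev 3: PC=7 idx=1 pred=N actual=N -> ctr[1]=0
Ev 4: PC=2 idx=2 pred=N actual=N -> ctr[2]=0
Ev 5: PC=0 idx=0 pred=N actual=T -> ctr[0]=1
Ev 6: PC=7 idx=1 pred=N actual=T -> ctr[1]=1
Ev 7: PC=0 idx=0 pred=N actual=T -> ctr[0]=2
Ev 8: PC=7 idx=1 pred=N actual=N -> ctr[1]=0
Ev 9: PC=6 idx=0 pred=T actual=T -> ctr[0]=3
Ev 10: PC=7 idx=1 pred=N actual=N -> ctr[1]=0
Ev 11: PC=0 idx=0 pred=T actual=T -> ctr[0]=3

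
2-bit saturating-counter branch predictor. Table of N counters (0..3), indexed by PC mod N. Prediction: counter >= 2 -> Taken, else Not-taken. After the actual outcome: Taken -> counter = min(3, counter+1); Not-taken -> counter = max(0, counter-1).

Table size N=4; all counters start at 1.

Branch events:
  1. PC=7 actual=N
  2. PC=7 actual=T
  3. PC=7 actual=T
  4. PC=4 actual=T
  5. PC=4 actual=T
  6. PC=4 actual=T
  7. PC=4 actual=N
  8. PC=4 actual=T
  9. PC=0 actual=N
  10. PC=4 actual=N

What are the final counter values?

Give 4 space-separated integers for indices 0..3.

Ev 1: PC=7 idx=3 pred=N actual=N -> ctr[3]=0
Ev 2: PC=7 idx=3 pred=N actual=T -> ctr[3]=1
Ev 3: PC=7 idx=3 pred=N actual=T -> ctr[3]=2
Ev 4: PC=4 idx=0 pred=N actual=T -> ctr[0]=2
Ev 5: PC=4 idx=0 pred=T actual=T -> ctr[0]=3
Ev 6: PC=4 idx=0 pred=T actual=T -> ctr[0]=3
Ev 7: PC=4 idx=0 pred=T actual=N -> ctr[0]=2
Ev 8: PC=4 idx=0 pred=T actual=T -> ctr[0]=3
Ev 9: PC=0 idx=0 pred=T actual=N -> ctr[0]=2
Ev 10: PC=4 idx=0 pred=T actual=N -> ctr[0]=1

Answer: 1 1 1 2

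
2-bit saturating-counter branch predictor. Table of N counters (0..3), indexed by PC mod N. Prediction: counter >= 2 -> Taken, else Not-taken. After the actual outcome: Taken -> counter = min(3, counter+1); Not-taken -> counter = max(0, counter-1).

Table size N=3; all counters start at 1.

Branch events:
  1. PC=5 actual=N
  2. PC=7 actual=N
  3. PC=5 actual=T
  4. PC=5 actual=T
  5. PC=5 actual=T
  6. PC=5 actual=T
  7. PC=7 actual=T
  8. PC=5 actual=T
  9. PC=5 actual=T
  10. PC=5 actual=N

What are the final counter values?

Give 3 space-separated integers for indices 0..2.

Answer: 1 1 2

Derivation:
Ev 1: PC=5 idx=2 pred=N actual=N -> ctr[2]=0
Ev 2: PC=7 idx=1 pred=N actual=N -> ctr[1]=0
Ev 3: PC=5 idx=2 pred=N actual=T -> ctr[2]=1
Ev 4: PC=5 idx=2 pred=N actual=T -> ctr[2]=2
Ev 5: PC=5 idx=2 pred=T actual=T -> ctr[2]=3
Ev 6: PC=5 idx=2 pred=T actual=T -> ctr[2]=3
Ev 7: PC=7 idx=1 pred=N actual=T -> ctr[1]=1
Ev 8: PC=5 idx=2 pred=T actual=T -> ctr[2]=3
Ev 9: PC=5 idx=2 pred=T actual=T -> ctr[2]=3
Ev 10: PC=5 idx=2 pred=T actual=N -> ctr[2]=2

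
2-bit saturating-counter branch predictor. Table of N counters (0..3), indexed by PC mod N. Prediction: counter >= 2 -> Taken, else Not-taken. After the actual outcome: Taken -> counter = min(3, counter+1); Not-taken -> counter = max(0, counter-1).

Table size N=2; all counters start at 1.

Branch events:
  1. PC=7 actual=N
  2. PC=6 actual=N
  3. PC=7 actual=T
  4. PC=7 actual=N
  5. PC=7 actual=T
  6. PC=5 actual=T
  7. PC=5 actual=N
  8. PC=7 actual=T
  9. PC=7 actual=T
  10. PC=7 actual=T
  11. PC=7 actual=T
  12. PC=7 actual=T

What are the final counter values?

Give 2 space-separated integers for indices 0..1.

Answer: 0 3

Derivation:
Ev 1: PC=7 idx=1 pred=N actual=N -> ctr[1]=0
Ev 2: PC=6 idx=0 pred=N actual=N -> ctr[0]=0
Ev 3: PC=7 idx=1 pred=N actual=T -> ctr[1]=1
Ev 4: PC=7 idx=1 pred=N actual=N -> ctr[1]=0
Ev 5: PC=7 idx=1 pred=N actual=T -> ctr[1]=1
Ev 6: PC=5 idx=1 pred=N actual=T -> ctr[1]=2
Ev 7: PC=5 idx=1 pred=T actual=N -> ctr[1]=1
Ev 8: PC=7 idx=1 pred=N actual=T -> ctr[1]=2
Ev 9: PC=7 idx=1 pred=T actual=T -> ctr[1]=3
Ev 10: PC=7 idx=1 pred=T actual=T -> ctr[1]=3
Ev 11: PC=7 idx=1 pred=T actual=T -> ctr[1]=3
Ev 12: PC=7 idx=1 pred=T actual=T -> ctr[1]=3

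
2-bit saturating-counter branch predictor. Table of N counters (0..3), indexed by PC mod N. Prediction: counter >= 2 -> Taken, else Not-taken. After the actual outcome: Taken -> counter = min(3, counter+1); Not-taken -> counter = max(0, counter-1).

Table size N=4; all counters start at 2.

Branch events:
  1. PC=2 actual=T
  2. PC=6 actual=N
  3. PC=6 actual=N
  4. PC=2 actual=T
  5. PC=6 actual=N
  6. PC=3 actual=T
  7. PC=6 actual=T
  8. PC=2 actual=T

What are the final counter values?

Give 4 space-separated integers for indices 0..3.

Answer: 2 2 3 3

Derivation:
Ev 1: PC=2 idx=2 pred=T actual=T -> ctr[2]=3
Ev 2: PC=6 idx=2 pred=T actual=N -> ctr[2]=2
Ev 3: PC=6 idx=2 pred=T actual=N -> ctr[2]=1
Ev 4: PC=2 idx=2 pred=N actual=T -> ctr[2]=2
Ev 5: PC=6 idx=2 pred=T actual=N -> ctr[2]=1
Ev 6: PC=3 idx=3 pred=T actual=T -> ctr[3]=3
Ev 7: PC=6 idx=2 pred=N actual=T -> ctr[2]=2
Ev 8: PC=2 idx=2 pred=T actual=T -> ctr[2]=3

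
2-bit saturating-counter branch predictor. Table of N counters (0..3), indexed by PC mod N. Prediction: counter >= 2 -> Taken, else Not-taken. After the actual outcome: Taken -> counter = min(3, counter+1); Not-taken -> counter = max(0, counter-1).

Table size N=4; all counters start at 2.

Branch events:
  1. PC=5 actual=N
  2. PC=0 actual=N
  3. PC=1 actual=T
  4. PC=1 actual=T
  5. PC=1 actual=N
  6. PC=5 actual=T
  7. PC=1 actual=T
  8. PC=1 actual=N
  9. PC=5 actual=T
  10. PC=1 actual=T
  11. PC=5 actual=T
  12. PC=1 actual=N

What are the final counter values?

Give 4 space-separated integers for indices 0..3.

Ev 1: PC=5 idx=1 pred=T actual=N -> ctr[1]=1
Ev 2: PC=0 idx=0 pred=T actual=N -> ctr[0]=1
Ev 3: PC=1 idx=1 pred=N actual=T -> ctr[1]=2
Ev 4: PC=1 idx=1 pred=T actual=T -> ctr[1]=3
Ev 5: PC=1 idx=1 pred=T actual=N -> ctr[1]=2
Ev 6: PC=5 idx=1 pred=T actual=T -> ctr[1]=3
Ev 7: PC=1 idx=1 pred=T actual=T -> ctr[1]=3
Ev 8: PC=1 idx=1 pred=T actual=N -> ctr[1]=2
Ev 9: PC=5 idx=1 pred=T actual=T -> ctr[1]=3
Ev 10: PC=1 idx=1 pred=T actual=T -> ctr[1]=3
Ev 11: PC=5 idx=1 pred=T actual=T -> ctr[1]=3
Ev 12: PC=1 idx=1 pred=T actual=N -> ctr[1]=2

Answer: 1 2 2 2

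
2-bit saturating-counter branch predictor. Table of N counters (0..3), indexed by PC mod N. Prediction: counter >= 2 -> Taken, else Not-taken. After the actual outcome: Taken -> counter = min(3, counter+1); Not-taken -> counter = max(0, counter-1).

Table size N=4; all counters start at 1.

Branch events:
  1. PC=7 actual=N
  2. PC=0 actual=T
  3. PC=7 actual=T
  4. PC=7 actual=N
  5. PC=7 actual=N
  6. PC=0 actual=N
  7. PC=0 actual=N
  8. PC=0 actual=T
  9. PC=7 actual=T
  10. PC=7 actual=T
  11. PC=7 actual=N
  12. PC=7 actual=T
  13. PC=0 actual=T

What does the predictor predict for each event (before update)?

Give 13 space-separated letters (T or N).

Answer: N N N N N T N N N N T N N

Derivation:
Ev 1: PC=7 idx=3 pred=N actual=N -> ctr[3]=0
Ev 2: PC=0 idx=0 pred=N actual=T -> ctr[0]=2
Ev 3: PC=7 idx=3 pred=N actual=T -> ctr[3]=1
Ev 4: PC=7 idx=3 pred=N actual=N -> ctr[3]=0
Ev 5: PC=7 idx=3 pred=N actual=N -> ctr[3]=0
Ev 6: PC=0 idx=0 pred=T actual=N -> ctr[0]=1
Ev 7: PC=0 idx=0 pred=N actual=N -> ctr[0]=0
Ev 8: PC=0 idx=0 pred=N actual=T -> ctr[0]=1
Ev 9: PC=7 idx=3 pred=N actual=T -> ctr[3]=1
Ev 10: PC=7 idx=3 pred=N actual=T -> ctr[3]=2
Ev 11: PC=7 idx=3 pred=T actual=N -> ctr[3]=1
Ev 12: PC=7 idx=3 pred=N actual=T -> ctr[3]=2
Ev 13: PC=0 idx=0 pred=N actual=T -> ctr[0]=2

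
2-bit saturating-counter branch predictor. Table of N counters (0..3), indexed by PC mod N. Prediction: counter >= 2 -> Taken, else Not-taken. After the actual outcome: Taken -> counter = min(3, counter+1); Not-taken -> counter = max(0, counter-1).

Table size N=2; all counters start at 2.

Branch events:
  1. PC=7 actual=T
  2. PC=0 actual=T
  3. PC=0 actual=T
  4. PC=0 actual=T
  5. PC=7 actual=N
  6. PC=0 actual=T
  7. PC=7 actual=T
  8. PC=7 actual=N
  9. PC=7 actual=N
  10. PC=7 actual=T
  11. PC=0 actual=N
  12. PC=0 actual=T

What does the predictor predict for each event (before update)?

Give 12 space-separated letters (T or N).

Answer: T T T T T T T T T N T T

Derivation:
Ev 1: PC=7 idx=1 pred=T actual=T -> ctr[1]=3
Ev 2: PC=0 idx=0 pred=T actual=T -> ctr[0]=3
Ev 3: PC=0 idx=0 pred=T actual=T -> ctr[0]=3
Ev 4: PC=0 idx=0 pred=T actual=T -> ctr[0]=3
Ev 5: PC=7 idx=1 pred=T actual=N -> ctr[1]=2
Ev 6: PC=0 idx=0 pred=T actual=T -> ctr[0]=3
Ev 7: PC=7 idx=1 pred=T actual=T -> ctr[1]=3
Ev 8: PC=7 idx=1 pred=T actual=N -> ctr[1]=2
Ev 9: PC=7 idx=1 pred=T actual=N -> ctr[1]=1
Ev 10: PC=7 idx=1 pred=N actual=T -> ctr[1]=2
Ev 11: PC=0 idx=0 pred=T actual=N -> ctr[0]=2
Ev 12: PC=0 idx=0 pred=T actual=T -> ctr[0]=3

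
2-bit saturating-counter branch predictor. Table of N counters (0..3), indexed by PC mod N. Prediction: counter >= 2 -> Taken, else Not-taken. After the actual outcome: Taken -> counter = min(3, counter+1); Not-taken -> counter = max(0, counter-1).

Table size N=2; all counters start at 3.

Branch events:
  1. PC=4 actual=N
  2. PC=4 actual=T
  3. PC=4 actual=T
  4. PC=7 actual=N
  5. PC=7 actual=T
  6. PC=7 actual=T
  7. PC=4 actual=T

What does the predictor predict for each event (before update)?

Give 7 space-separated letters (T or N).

Ev 1: PC=4 idx=0 pred=T actual=N -> ctr[0]=2
Ev 2: PC=4 idx=0 pred=T actual=T -> ctr[0]=3
Ev 3: PC=4 idx=0 pred=T actual=T -> ctr[0]=3
Ev 4: PC=7 idx=1 pred=T actual=N -> ctr[1]=2
Ev 5: PC=7 idx=1 pred=T actual=T -> ctr[1]=3
Ev 6: PC=7 idx=1 pred=T actual=T -> ctr[1]=3
Ev 7: PC=4 idx=0 pred=T actual=T -> ctr[0]=3

Answer: T T T T T T T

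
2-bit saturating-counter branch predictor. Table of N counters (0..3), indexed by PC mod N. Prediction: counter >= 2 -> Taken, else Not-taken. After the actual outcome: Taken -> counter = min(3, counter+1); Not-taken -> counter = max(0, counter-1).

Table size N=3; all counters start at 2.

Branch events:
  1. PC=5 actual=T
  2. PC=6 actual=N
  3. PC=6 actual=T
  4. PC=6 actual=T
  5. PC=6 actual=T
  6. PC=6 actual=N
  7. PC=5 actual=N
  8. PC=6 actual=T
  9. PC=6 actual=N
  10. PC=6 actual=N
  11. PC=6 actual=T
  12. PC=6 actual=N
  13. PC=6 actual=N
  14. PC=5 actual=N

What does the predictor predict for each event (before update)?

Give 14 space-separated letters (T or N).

Ev 1: PC=5 idx=2 pred=T actual=T -> ctr[2]=3
Ev 2: PC=6 idx=0 pred=T actual=N -> ctr[0]=1
Ev 3: PC=6 idx=0 pred=N actual=T -> ctr[0]=2
Ev 4: PC=6 idx=0 pred=T actual=T -> ctr[0]=3
Ev 5: PC=6 idx=0 pred=T actual=T -> ctr[0]=3
Ev 6: PC=6 idx=0 pred=T actual=N -> ctr[0]=2
Ev 7: PC=5 idx=2 pred=T actual=N -> ctr[2]=2
Ev 8: PC=6 idx=0 pred=T actual=T -> ctr[0]=3
Ev 9: PC=6 idx=0 pred=T actual=N -> ctr[0]=2
Ev 10: PC=6 idx=0 pred=T actual=N -> ctr[0]=1
Ev 11: PC=6 idx=0 pred=N actual=T -> ctr[0]=2
Ev 12: PC=6 idx=0 pred=T actual=N -> ctr[0]=1
Ev 13: PC=6 idx=0 pred=N actual=N -> ctr[0]=0
Ev 14: PC=5 idx=2 pred=T actual=N -> ctr[2]=1

Answer: T T N T T T T T T T N T N T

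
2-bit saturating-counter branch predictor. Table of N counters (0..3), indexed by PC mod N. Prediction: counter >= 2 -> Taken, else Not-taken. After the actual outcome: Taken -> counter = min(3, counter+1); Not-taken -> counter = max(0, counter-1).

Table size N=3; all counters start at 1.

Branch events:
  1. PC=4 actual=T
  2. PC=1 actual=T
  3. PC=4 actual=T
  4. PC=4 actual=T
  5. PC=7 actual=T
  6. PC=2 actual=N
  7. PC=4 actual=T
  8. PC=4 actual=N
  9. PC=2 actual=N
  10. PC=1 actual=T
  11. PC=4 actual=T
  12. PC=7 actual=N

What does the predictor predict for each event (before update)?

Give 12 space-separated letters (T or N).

Answer: N T T T T N T T N T T T

Derivation:
Ev 1: PC=4 idx=1 pred=N actual=T -> ctr[1]=2
Ev 2: PC=1 idx=1 pred=T actual=T -> ctr[1]=3
Ev 3: PC=4 idx=1 pred=T actual=T -> ctr[1]=3
Ev 4: PC=4 idx=1 pred=T actual=T -> ctr[1]=3
Ev 5: PC=7 idx=1 pred=T actual=T -> ctr[1]=3
Ev 6: PC=2 idx=2 pred=N actual=N -> ctr[2]=0
Ev 7: PC=4 idx=1 pred=T actual=T -> ctr[1]=3
Ev 8: PC=4 idx=1 pred=T actual=N -> ctr[1]=2
Ev 9: PC=2 idx=2 pred=N actual=N -> ctr[2]=0
Ev 10: PC=1 idx=1 pred=T actual=T -> ctr[1]=3
Ev 11: PC=4 idx=1 pred=T actual=T -> ctr[1]=3
Ev 12: PC=7 idx=1 pred=T actual=N -> ctr[1]=2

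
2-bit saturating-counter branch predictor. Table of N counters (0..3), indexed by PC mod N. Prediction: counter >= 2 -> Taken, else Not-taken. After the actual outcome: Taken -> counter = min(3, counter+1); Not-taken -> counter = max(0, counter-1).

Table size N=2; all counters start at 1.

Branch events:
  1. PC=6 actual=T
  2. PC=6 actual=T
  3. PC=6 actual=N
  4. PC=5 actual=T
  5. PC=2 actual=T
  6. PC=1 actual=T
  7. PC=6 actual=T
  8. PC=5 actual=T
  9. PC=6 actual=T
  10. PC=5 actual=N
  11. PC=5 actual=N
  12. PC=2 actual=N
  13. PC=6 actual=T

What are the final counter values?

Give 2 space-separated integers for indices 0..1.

Ev 1: PC=6 idx=0 pred=N actual=T -> ctr[0]=2
Ev 2: PC=6 idx=0 pred=T actual=T -> ctr[0]=3
Ev 3: PC=6 idx=0 pred=T actual=N -> ctr[0]=2
Ev 4: PC=5 idx=1 pred=N actual=T -> ctr[1]=2
Ev 5: PC=2 idx=0 pred=T actual=T -> ctr[0]=3
Ev 6: PC=1 idx=1 pred=T actual=T -> ctr[1]=3
Ev 7: PC=6 idx=0 pred=T actual=T -> ctr[0]=3
Ev 8: PC=5 idx=1 pred=T actual=T -> ctr[1]=3
Ev 9: PC=6 idx=0 pred=T actual=T -> ctr[0]=3
Ev 10: PC=5 idx=1 pred=T actual=N -> ctr[1]=2
Ev 11: PC=5 idx=1 pred=T actual=N -> ctr[1]=1
Ev 12: PC=2 idx=0 pred=T actual=N -> ctr[0]=2
Ev 13: PC=6 idx=0 pred=T actual=T -> ctr[0]=3

Answer: 3 1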